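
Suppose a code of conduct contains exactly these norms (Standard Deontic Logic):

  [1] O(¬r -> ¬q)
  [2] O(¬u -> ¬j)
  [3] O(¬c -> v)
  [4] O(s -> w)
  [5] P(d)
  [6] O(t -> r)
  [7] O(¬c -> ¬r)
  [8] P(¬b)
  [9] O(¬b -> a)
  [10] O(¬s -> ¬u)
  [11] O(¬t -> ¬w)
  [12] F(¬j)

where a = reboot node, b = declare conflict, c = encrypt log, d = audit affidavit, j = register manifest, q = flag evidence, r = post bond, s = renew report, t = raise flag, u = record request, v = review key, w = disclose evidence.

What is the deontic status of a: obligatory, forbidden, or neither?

Premise 9 is O(¬b -> a), but O(¬b) is not derivable from the premises (the permission P(¬b) asserts only ¬O(b), not O(¬b)), so it does not yield O(a).
No premise or chain of K-axiom applications forces O(a), and none forces O(¬a). So a is neither obligatory nor forbidden under these norms.

Neither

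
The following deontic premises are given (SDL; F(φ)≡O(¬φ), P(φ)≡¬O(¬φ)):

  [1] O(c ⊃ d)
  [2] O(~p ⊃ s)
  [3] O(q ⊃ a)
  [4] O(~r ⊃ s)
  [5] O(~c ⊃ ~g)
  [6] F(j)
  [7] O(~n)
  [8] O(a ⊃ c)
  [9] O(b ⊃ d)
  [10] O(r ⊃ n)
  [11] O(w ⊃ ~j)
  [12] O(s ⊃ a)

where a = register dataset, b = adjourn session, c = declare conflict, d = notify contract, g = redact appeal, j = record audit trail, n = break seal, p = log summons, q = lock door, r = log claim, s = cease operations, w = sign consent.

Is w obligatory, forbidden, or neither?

Premise 11 is O(w ⊃ ~j); even if O(~j) held, inferring O(w) would be affirming the consequent — invalid.
No premise or chain of K-axiom applications forces O(w), and none forces O(~w). So w is neither obligatory nor forbidden under these norms.

Neither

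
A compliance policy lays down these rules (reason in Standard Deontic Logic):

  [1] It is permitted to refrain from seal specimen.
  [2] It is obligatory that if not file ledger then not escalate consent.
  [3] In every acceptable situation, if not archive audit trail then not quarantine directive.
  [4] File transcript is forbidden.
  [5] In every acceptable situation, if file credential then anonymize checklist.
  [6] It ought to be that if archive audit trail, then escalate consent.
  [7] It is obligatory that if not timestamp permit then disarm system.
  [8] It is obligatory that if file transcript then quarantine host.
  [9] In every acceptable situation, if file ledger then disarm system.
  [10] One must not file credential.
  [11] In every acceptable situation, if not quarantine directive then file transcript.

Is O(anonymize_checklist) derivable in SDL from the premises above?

Premise 5 is O(file_credential → anonymize_checklist), but O(file_credential) is not derivable from the premises, so it does not yield O(anonymize_checklist).
No other premise forces O(anonymize_checklist). An ideal world satisfying every premise can still have anonymize_checklist false, so O(anonymize_checklist) is not derivable.

No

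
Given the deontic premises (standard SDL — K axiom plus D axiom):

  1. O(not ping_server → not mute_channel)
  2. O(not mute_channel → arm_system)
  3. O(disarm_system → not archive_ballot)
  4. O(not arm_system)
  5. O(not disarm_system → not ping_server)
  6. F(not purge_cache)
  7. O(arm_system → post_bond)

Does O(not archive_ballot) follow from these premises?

Yes

Premise 4 gives O(not arm_system).
The contrapositive of premise 2 (O(not mute_channel → arm_system)) is O(not arm_system → mute_channel), and O(not arm_system) is already established, so O(mute_channel).
Premise 1 is O(not ping_server → not mute_channel); contrapositively O(mute_channel → ping_server). Since O(mute_channel) holds, K gives O(ping_server).
The contrapositive of premise 5 (O(not disarm_system → not ping_server)) is O(ping_server → disarm_system), and O(ping_server) is already established, so O(disarm_system).
With premise 3, O(disarm_system → not archive_ballot), the K-axiom yields O(not archive_ballot).
Premises 6, 7 do not contribute to this derivation.
So O(not archive_ballot) follows.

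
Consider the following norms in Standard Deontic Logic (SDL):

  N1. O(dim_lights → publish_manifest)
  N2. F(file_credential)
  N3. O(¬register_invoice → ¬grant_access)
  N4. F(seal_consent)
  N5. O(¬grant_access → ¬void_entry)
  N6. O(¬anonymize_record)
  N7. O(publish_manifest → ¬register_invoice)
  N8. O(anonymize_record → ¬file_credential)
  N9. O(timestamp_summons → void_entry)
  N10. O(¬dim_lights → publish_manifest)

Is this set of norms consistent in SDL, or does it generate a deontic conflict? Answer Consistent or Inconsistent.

Consistent

Premise 8 is O(anonymize_record → ¬file_credential); even if O(¬file_credential) held, inferring O(anonymize_record) would be affirming the consequent — invalid.
So O(anonymize_record) is not derivable, and the apparent clash with O(¬anonymize_record) does not arise.
A world satisfying every obligation exists (e.g. anonymize_record=false, dim_lights=false, file_credential=false, grant_access=false, publish_manifest=true, register_invoice=false, seal_consent=false, timestamp_summons=false, void_entry=false); no atom is both obligatory and forbidden, so the set is consistent.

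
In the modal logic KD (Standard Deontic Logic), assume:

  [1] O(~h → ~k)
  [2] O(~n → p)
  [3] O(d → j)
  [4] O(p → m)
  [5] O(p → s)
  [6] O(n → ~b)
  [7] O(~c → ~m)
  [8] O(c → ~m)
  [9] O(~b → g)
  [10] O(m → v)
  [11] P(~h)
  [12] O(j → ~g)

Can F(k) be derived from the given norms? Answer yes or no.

Premise 1 is O(~h → ~k), but O(~h) is not derivable from the premises (the permission P(~h) asserts only ~O(h), not O(~h)), so it does not yield O(~k).
No other premise forces O(~k). An ideal world satisfying every premise can still have k true, so F(k) is not derivable.

No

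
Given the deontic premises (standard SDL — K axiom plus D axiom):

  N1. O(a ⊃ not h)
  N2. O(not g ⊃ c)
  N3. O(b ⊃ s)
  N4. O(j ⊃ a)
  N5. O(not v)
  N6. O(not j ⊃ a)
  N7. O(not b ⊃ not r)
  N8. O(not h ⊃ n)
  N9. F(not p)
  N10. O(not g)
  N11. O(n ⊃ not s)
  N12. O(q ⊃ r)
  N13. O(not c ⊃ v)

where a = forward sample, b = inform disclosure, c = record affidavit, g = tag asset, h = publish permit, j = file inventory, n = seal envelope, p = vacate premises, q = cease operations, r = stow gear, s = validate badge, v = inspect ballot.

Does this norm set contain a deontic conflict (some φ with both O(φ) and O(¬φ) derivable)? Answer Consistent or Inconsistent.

Consistent

Premise 13 is O(not c ⊃ v), but O(not c) is not derivable from the premises, so it does not yield O(v).
So O(v) is not derivable, and the apparent clash with O(not v) does not arise.
A world satisfying every obligation exists (e.g. a=true, b=false, c=true, g=false, h=false, j=false, n=true, p=true, q=false, r=false, s=false, v=false); no atom is both obligatory and forbidden, so the set is consistent.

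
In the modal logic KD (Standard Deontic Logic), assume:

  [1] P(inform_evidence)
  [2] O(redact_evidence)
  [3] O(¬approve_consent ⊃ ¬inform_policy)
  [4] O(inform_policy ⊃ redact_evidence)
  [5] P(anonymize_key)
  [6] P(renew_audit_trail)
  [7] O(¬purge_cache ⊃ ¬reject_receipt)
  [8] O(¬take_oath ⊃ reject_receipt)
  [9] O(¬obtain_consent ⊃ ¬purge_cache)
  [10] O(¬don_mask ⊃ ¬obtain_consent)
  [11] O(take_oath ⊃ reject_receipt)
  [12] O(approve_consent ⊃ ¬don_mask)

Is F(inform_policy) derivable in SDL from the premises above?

By case analysis on ¬take_oath: premise 8 gives O(¬take_oath ⊃ reject_receipt) and premise 11 gives O(take_oath ⊃ reject_receipt), so O(reject_receipt) either way.
Premise 7, O(¬purge_cache ⊃ ¬reject_receipt), contraposes to O(reject_receipt ⊃ purge_cache); with O(reject_receipt) we get O(purge_cache).
Premise 9, O(¬obtain_consent ⊃ ¬purge_cache), contraposes to O(purge_cache ⊃ obtain_consent); with O(purge_cache) we get O(obtain_consent).
Premise 10 is O(¬don_mask ⊃ ¬obtain_consent); contrapositively O(obtain_consent ⊃ don_mask). Since O(obtain_consent) holds, K gives O(don_mask).
Premise 12, O(approve_consent ⊃ ¬don_mask), contraposes to O(don_mask ⊃ ¬approve_consent); with O(don_mask) we get O(¬approve_consent).
Applying K to premise 3 (O(¬approve_consent ⊃ ¬inform_policy)) and O(¬approve_consent) yields O(¬inform_policy).
Premises 1, 2, 4, 5, 6 do not contribute to this derivation.
So O(¬inform_policy) holds, i.e. F(inform_policy). The claim follows.

Yes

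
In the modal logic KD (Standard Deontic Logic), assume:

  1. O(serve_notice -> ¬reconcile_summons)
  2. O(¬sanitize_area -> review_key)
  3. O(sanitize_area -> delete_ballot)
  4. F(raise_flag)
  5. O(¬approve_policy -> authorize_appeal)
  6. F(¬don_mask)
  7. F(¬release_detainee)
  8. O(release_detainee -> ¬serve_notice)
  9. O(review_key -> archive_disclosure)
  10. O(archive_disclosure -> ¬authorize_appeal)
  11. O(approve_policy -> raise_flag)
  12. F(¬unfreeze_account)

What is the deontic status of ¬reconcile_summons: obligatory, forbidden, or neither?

Neither

Premise 1 is O(serve_notice -> ¬reconcile_summons), but O(serve_notice) is not derivable from the premises, so it does not yield O(¬reconcile_summons).
No premise or chain of K-axiom applications forces O(¬reconcile_summons), and none forces O(reconcile_summons). So ¬reconcile_summons is neither obligatory nor forbidden under these norms.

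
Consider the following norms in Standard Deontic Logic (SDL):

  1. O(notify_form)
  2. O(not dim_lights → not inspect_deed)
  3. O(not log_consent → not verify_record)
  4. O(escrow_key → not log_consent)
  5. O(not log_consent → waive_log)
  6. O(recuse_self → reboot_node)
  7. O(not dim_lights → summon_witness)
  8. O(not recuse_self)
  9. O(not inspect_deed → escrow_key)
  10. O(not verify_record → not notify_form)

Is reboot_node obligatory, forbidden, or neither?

Premise 6 is O(recuse_self → reboot_node), but O(recuse_self) is not derivable from the premises, so it does not yield O(reboot_node).
No premise or chain of K-axiom applications forces O(reboot_node), and none forces O(not reboot_node). So reboot_node is neither obligatory nor forbidden under these norms.

Neither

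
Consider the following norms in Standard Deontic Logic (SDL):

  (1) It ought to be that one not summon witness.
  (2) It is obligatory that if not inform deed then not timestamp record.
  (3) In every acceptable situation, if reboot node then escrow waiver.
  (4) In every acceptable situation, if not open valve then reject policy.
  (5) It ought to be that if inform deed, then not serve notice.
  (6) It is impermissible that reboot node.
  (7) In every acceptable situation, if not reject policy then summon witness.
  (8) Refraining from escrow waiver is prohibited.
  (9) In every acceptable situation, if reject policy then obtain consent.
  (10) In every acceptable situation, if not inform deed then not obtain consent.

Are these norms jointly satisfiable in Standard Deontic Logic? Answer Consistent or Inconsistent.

Premise 3 is O(reboot_node → escrow_waiver); even if O(escrow_waiver) held, inferring O(reboot_node) would be affirming the consequent — invalid.
So O(reboot_node) is not derivable, and the apparent clash with O(¬reboot_node) does not arise.
A world satisfying every obligation exists (e.g. escrow_waiver=true, inform_deed=true, obtain_consent=true, open_valve=false, reboot_node=false, reject_policy=true, serve_notice=false, summon_witness=false, timestamp_record=false); no atom is both obligatory and forbidden, so the set is consistent.

Consistent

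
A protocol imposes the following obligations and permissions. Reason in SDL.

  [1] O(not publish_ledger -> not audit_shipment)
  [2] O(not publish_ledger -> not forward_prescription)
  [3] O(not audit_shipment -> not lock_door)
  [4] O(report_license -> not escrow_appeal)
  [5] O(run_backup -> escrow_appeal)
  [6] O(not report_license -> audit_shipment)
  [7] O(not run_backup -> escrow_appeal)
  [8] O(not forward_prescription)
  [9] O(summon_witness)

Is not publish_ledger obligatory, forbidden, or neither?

Premises 7 and 5 are O(not run_backup -> escrow_appeal) and O(run_backup -> escrow_appeal); every ideal world satisfies not run_backup or run_backup, so in either case escrow_appeal holds — hence O(escrow_appeal).
Premise 4, O(report_license -> not escrow_appeal), contraposes to O(escrow_appeal -> not report_license); with O(escrow_appeal) we get O(not report_license).
Applying K to premise 6 (O(not report_license -> audit_shipment)) and O(not report_license) yields O(audit_shipment).
Premise 1, O(not publish_ledger -> not audit_shipment), contraposes to O(audit_shipment -> publish_ledger); with O(audit_shipment) we get O(publish_ledger).
Premises 2, 3, 8, 9 do not contribute to this derivation.
Thus O(publish_ledger), which is F(not publish_ledger): not publish_ledger is forbidden.

Forbidden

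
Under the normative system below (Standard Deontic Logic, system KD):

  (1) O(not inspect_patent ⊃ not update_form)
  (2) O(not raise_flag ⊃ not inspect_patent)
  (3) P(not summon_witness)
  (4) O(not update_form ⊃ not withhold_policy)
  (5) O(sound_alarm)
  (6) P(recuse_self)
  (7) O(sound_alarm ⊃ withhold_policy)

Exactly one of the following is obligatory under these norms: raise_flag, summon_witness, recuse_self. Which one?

Premise 5 gives O(sound_alarm).
From O(sound_alarm) and premise 7, O(sound_alarm ⊃ withhold_policy), we obtain O(withhold_policy).
The contrapositive of premise 4 (O(not update_form ⊃ not withhold_policy)) is O(withhold_policy ⊃ update_form), and O(withhold_policy) is already established, so O(update_form).
The contrapositive of premise 1 (O(not inspect_patent ⊃ not update_form)) is O(update_form ⊃ inspect_patent), and O(update_form) is already established, so O(inspect_patent).
Premise 2 is O(not raise_flag ⊃ not inspect_patent); contrapositively O(inspect_patent ⊃ raise_flag). Since O(inspect_patent) holds, K gives O(raise_flag).
So O(raise_flag) holds — raise_flag is obligatory. None of the other listed options is made obligatory by any chain of premises.

raise_flag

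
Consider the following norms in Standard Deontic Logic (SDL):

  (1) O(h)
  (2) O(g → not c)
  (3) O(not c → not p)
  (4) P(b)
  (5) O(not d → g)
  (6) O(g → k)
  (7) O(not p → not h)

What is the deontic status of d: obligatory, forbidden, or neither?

Obligatory

Premise 1 states O(h) outright.
The contrapositive of premise 7 (O(not p → not h)) is O(h → p), and O(h) is already established, so O(p).
Premise 3, O(not c → not p), contraposes to O(p → c); with O(p) we get O(c).
The contrapositive of premise 2 (O(g → not c)) is O(c → not g), and O(c) is already established, so O(not g).
Premise 5, O(not d → g), contraposes to O(not g → d); with O(not g) we get O(d).
Premises 4, 6 do not contribute to this derivation.
Hence d is obligatory.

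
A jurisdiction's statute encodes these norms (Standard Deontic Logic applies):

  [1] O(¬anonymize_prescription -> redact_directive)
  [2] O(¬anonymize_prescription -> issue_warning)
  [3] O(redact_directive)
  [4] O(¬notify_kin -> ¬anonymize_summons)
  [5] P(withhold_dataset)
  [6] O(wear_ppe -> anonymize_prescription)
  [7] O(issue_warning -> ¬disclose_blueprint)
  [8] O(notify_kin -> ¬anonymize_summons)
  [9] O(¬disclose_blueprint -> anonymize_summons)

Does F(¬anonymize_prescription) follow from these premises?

Premises 4 and 8 cover both cases: O(¬notify_kin -> ¬anonymize_summons) and O(notify_kin -> ¬anonymize_summons). Since ¬notify_kin ∨ notify_kin is a tautology, O(¬anonymize_summons) follows.
Premise 9 is O(¬disclose_blueprint -> anonymize_summons); contrapositively O(¬anonymize_summons -> disclose_blueprint). Since O(¬anonymize_summons) holds, K gives O(disclose_blueprint).
Premise 7, O(issue_warning -> ¬disclose_blueprint), contraposes to O(disclose_blueprint -> ¬issue_warning); with O(disclose_blueprint) we get O(¬issue_warning).
Premise 2 is O(¬anonymize_prescription -> issue_warning); contrapositively O(¬issue_warning -> anonymize_prescription). Since O(¬issue_warning) holds, K gives O(anonymize_prescription).
Premises 1, 3, 5, 6 do not contribute to this derivation.
So O(anonymize_prescription) holds, i.e. F(¬anonymize_prescription). The claim follows.

Yes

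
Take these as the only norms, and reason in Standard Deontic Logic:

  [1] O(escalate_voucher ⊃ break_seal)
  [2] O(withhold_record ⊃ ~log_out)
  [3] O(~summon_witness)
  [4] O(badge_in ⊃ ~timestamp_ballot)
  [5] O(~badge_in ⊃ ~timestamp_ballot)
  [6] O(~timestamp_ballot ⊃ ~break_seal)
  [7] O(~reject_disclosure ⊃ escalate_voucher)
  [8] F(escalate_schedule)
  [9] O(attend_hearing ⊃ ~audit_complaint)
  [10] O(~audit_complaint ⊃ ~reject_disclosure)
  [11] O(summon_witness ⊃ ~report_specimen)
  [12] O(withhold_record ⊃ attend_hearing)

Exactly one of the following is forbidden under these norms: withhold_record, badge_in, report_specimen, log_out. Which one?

withhold_record

Premises 5 and 4 are O(~badge_in ⊃ ~timestamp_ballot) and O(badge_in ⊃ ~timestamp_ballot); every ideal world satisfies ~badge_in or badge_in, so in either case ~timestamp_ballot holds — hence O(~timestamp_ballot).
With premise 6, O(~timestamp_ballot ⊃ ~break_seal), the K-axiom yields O(~break_seal).
Premise 1 is O(escalate_voucher ⊃ break_seal); contrapositively O(~break_seal ⊃ ~escalate_voucher). Since O(~break_seal) holds, K gives O(~escalate_voucher).
Premise 7 is O(~reject_disclosure ⊃ escalate_voucher); contrapositively O(~escalate_voucher ⊃ reject_disclosure). Since O(~escalate_voucher) holds, K gives O(reject_disclosure).
Premise 10 is O(~audit_complaint ⊃ ~reject_disclosure); contrapositively O(reject_disclosure ⊃ audit_complaint). Since O(reject_disclosure) holds, K gives O(audit_complaint).
Premise 9, O(attend_hearing ⊃ ~audit_complaint), contraposes to O(audit_complaint ⊃ ~attend_hearing); with O(audit_complaint) we get O(~attend_hearing).
Premise 12, O(withhold_record ⊃ attend_hearing), contraposes to O(~attend_hearing ⊃ ~withhold_record); with O(~attend_hearing) we get O(~withhold_record).
So O(~withhold_record) holds, i.e. withhold_record is forbidden. None of the other listed options is forbidden under the premises.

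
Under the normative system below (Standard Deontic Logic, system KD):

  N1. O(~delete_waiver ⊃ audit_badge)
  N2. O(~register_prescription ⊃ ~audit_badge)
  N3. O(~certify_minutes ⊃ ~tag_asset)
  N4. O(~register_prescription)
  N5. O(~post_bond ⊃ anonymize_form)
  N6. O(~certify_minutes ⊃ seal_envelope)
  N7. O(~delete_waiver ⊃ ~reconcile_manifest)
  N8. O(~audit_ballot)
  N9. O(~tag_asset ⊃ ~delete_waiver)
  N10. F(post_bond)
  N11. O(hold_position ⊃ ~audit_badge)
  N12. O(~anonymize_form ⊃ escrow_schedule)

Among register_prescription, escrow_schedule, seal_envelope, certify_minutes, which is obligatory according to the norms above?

From premise 4 we have O(~register_prescription).
Premise 2 is O(~register_prescription ⊃ ~audit_badge); since O(~register_prescription), deontic closure gives O(~audit_badge).
Premise 1, O(~delete_waiver ⊃ audit_badge), contraposes to O(~audit_badge ⊃ delete_waiver); with O(~audit_badge) we get O(delete_waiver).
Premise 9, O(~tag_asset ⊃ ~delete_waiver), contraposes to O(delete_waiver ⊃ tag_asset); with O(delete_waiver) we get O(tag_asset).
Premise 3 is O(~certify_minutes ⊃ ~tag_asset); contrapositively O(tag_asset ⊃ certify_minutes). Since O(tag_asset) holds, K gives O(certify_minutes).
So O(certify_minutes) holds — certify_minutes is obligatory. None of the other listed options is made obligatory by any chain of premises.

certify_minutes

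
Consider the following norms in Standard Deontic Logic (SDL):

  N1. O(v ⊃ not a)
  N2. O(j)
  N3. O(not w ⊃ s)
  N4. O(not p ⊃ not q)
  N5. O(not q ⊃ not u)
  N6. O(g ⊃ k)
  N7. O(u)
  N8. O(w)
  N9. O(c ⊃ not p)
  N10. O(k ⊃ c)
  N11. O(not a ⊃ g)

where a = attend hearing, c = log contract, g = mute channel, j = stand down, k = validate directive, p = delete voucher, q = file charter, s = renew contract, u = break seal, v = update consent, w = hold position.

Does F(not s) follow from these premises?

Premise 3 is O(not w ⊃ s), but O(not w) is not derivable from the premises, so it does not yield O(s).
No other premise forces O(s). An ideal world satisfying every premise can still have not s true, so F(not s) is not derivable.

No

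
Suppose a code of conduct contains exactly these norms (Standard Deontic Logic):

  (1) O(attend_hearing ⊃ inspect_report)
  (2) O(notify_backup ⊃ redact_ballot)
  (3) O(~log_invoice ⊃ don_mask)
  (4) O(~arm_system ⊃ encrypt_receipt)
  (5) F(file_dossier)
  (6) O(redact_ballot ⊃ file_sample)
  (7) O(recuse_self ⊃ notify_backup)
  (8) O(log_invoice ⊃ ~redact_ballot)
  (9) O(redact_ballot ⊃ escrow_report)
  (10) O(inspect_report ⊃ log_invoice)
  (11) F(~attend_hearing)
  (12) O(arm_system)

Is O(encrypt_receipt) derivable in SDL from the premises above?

Premise 4 is O(~arm_system ⊃ encrypt_receipt), but O(~arm_system) is not derivable from the premises, so it does not yield O(encrypt_receipt).
No other premise forces O(encrypt_receipt). An ideal world satisfying every premise can still have encrypt_receipt false, so O(encrypt_receipt) is not derivable.

No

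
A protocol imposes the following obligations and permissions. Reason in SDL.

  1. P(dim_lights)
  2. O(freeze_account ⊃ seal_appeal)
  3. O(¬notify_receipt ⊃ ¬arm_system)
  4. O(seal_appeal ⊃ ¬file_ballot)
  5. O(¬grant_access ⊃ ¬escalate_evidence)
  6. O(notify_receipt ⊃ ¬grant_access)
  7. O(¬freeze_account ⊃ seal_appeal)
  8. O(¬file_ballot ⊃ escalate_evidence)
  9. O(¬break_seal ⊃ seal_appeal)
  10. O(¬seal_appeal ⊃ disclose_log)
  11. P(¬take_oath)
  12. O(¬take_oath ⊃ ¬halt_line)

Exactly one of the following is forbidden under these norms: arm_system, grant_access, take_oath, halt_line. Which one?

arm_system

By case analysis on ¬freeze_account: premise 7 gives O(¬freeze_account ⊃ seal_appeal) and premise 2 gives O(freeze_account ⊃ seal_appeal), so O(seal_appeal) either way.
From O(seal_appeal) and premise 4, O(seal_appeal ⊃ ¬file_ballot), we obtain O(¬file_ballot).
From O(¬file_ballot) and premise 8, O(¬file_ballot ⊃ escalate_evidence), we obtain O(escalate_evidence).
The contrapositive of premise 5 (O(¬grant_access ⊃ ¬escalate_evidence)) is O(escalate_evidence ⊃ grant_access), and O(escalate_evidence) is already established, so O(grant_access).
The contrapositive of premise 6 (O(notify_receipt ⊃ ¬grant_access)) is O(grant_access ⊃ ¬notify_receipt), and O(grant_access) is already established, so O(¬notify_receipt).
With premise 3, O(¬notify_receipt ⊃ ¬arm_system), the K-axiom yields O(¬arm_system).
So O(¬arm_system) holds, i.e. arm_system is forbidden. None of the other listed options is forbidden under the premises.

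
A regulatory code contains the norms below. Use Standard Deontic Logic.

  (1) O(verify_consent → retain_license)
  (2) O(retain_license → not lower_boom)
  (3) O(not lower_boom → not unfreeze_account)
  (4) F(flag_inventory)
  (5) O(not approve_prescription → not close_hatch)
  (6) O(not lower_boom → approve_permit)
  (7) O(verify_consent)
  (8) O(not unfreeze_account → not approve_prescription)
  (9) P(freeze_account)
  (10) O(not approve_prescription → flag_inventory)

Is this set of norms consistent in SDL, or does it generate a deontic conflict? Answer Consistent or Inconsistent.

F(flag_inventory) at premise 4 means O(not flag_inventory).
The contrapositive of premise 10 (O(not approve_prescription → flag_inventory)) is O(not flag_inventory → approve_prescription), and O(not flag_inventory) is already established, so O(approve_prescription).
The contrapositive of premise 8 (O(not unfreeze_account → not approve_prescription)) is O(approve_prescription → unfreeze_account), and O(approve_prescription) is already established, so O(unfreeze_account).
Premise 3, O(not lower_boom → not unfreeze_account), contraposes to O(unfreeze_account → lower_boom); with O(unfreeze_account) we get O(lower_boom).
The contrapositive of premise 2 (O(retain_license → not lower_boom)) is O(lower_boom → not retain_license), and O(lower_boom) is already established, so O(not retain_license).
Premise 1, O(verify_consent → retain_license), contraposes to O(not retain_license → not verify_consent); with O(not retain_license) we get O(not verify_consent).
However, premise 7 gives O(verify_consent).
We now have both O(not verify_consent) and O(verify_consent) — verify_consent is simultaneously obligatory and forbidden, violating the D-axiom.

Inconsistent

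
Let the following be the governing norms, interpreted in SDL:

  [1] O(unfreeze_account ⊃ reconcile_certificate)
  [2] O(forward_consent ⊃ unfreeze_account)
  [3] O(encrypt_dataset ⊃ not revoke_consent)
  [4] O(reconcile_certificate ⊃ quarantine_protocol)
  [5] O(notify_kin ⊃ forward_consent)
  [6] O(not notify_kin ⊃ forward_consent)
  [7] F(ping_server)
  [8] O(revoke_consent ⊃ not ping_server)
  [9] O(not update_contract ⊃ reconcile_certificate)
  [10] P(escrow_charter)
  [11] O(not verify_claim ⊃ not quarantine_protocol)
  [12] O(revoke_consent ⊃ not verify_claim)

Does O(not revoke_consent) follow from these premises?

By case analysis on notify_kin: premise 5 gives O(notify_kin ⊃ forward_consent) and premise 6 gives O(not notify_kin ⊃ forward_consent), so O(forward_consent) either way.
Applying K to premise 2 (O(forward_consent ⊃ unfreeze_account)) and O(forward_consent) yields O(unfreeze_account).
With premise 1, O(unfreeze_account ⊃ reconcile_certificate), the K-axiom yields O(reconcile_certificate).
Applying K to premise 4 (O(reconcile_certificate ⊃ quarantine_protocol)) and O(reconcile_certificate) yields O(quarantine_protocol).
Premise 11 is O(not verify_claim ⊃ not quarantine_protocol); contrapositively O(quarantine_protocol ⊃ verify_claim). Since O(quarantine_protocol) holds, K gives O(verify_claim).
Premise 12, O(revoke_consent ⊃ not verify_claim), contraposes to O(verify_claim ⊃ not revoke_consent); with O(verify_claim) we get O(not revoke_consent).
Premises 3, 7, 8, 9, 10 do not contribute to this derivation.
So O(not revoke_consent) follows.

Yes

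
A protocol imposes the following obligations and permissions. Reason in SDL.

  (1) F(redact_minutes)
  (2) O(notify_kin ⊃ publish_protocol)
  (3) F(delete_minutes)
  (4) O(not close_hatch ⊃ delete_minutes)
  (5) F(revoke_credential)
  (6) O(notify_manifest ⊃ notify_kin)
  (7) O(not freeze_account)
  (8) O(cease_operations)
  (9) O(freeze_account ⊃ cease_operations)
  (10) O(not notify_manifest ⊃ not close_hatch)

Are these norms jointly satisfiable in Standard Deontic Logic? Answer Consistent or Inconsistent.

Premise 9 is O(freeze_account ⊃ cease_operations); even if O(cease_operations) held, inferring O(freeze_account) would be affirming the consequent — invalid.
So O(freeze_account) is not derivable, and the apparent clash with O(not freeze_account) does not arise.
A world satisfying every obligation exists (e.g. cease_operations=true, close_hatch=true, delete_minutes=false, freeze_account=false, notify_kin=true, notify_manifest=true, publish_protocol=true, redact_minutes=false, revoke_credential=false); no atom is both obligatory and forbidden, so the set is consistent.

Consistent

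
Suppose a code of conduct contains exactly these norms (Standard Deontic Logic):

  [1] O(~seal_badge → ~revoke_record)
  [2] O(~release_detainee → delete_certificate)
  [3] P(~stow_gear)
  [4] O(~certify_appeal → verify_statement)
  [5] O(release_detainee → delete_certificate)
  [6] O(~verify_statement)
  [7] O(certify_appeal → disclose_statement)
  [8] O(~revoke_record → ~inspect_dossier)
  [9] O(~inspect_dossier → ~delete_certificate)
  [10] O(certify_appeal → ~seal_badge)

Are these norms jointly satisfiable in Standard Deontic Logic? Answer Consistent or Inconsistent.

Premises 5 and 2 cover both cases: O(release_detainee → delete_certificate) and O(~release_detainee → delete_certificate). Since release_detainee ∨ ~release_detainee is a tautology, O(delete_certificate) follows.
The contrapositive of premise 9 (O(~inspect_dossier → ~delete_certificate)) is O(delete_certificate → inspect_dossier), and O(delete_certificate) is already established, so O(inspect_dossier).
The contrapositive of premise 8 (O(~revoke_record → ~inspect_dossier)) is O(inspect_dossier → revoke_record), and O(inspect_dossier) is already established, so O(revoke_record).
Premise 1, O(~seal_badge → ~revoke_record), contraposes to O(revoke_record → seal_badge); with O(revoke_record) we get O(seal_badge).
Premise 10, O(certify_appeal → ~seal_badge), contraposes to O(seal_badge → ~certify_appeal); with O(seal_badge) we get O(~certify_appeal).
Premise 4 is O(~certify_appeal → verify_statement); since O(~certify_appeal), deontic closure gives O(verify_statement).
However, premise 6 gives O(~verify_statement).
We now have both O(verify_statement) and O(~verify_statement) — verify_statement is simultaneously obligatory and forbidden, violating the D-axiom.

Inconsistent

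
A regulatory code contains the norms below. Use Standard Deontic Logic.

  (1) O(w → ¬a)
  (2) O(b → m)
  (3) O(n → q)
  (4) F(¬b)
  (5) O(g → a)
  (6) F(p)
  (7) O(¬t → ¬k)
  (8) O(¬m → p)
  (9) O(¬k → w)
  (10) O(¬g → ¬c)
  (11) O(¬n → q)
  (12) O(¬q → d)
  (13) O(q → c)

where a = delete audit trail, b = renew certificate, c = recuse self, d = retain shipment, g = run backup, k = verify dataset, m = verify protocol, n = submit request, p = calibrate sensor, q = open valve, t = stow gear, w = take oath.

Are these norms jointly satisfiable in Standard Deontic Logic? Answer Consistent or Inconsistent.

Premise 8 is O(¬m → p), but O(¬m) is not derivable from the premises, so it does not yield O(p).
So O(p) is not derivable, and the apparent clash with O(¬p) does not arise.
A world satisfying every obligation exists (e.g. a=true, b=true, c=true, d=false, g=true, k=true, m=true, n=false, p=false, q=true, t=true, w=false); no atom is both obligatory and forbidden, so the set is consistent.

Consistent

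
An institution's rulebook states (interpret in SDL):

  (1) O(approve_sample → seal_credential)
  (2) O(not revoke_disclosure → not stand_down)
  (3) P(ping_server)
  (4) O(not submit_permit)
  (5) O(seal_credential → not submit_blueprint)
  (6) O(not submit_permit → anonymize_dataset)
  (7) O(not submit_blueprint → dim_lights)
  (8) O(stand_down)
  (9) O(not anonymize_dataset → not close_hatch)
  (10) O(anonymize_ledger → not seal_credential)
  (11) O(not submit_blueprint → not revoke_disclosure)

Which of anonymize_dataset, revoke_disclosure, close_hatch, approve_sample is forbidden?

approve_sample

Premise 8 gives O(stand_down).
Premise 2 is O(not revoke_disclosure → not stand_down); contrapositively O(stand_down → revoke_disclosure). Since O(stand_down) holds, K gives O(revoke_disclosure).
Premise 11, O(not submit_blueprint → not revoke_disclosure), contraposes to O(revoke_disclosure → submit_blueprint); with O(revoke_disclosure) we get O(submit_blueprint).
Premise 5 is O(seal_credential → not submit_blueprint); contrapositively O(submit_blueprint → not seal_credential). Since O(submit_blueprint) holds, K gives O(not seal_credential).
Premise 1, O(approve_sample → seal_credential), contraposes to O(not seal_credential → not approve_sample); with O(not seal_credential) we get O(not approve_sample).
So O(not approve_sample) holds, i.e. approve_sample is forbidden. None of the other listed options is forbidden under the premises.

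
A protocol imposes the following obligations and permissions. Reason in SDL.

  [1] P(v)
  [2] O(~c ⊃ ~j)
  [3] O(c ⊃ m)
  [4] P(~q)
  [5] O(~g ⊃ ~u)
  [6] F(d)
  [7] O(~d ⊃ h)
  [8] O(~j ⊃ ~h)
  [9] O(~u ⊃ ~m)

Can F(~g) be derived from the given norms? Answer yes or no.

Premise 6 is F(d), i.e. O(~d).
Premise 7 is O(~d ⊃ h); since O(~d), deontic closure gives O(h).
The contrapositive of premise 8 (O(~j ⊃ ~h)) is O(h ⊃ j), and O(h) is already established, so O(j).
The contrapositive of premise 2 (O(~c ⊃ ~j)) is O(j ⊃ c), and O(j) is already established, so O(c).
Applying K to premise 3 (O(c ⊃ m)) and O(c) yields O(m).
The contrapositive of premise 9 (O(~u ⊃ ~m)) is O(m ⊃ u), and O(m) is already established, so O(u).
The contrapositive of premise 5 (O(~g ⊃ ~u)) is O(u ⊃ g), and O(u) is already established, so O(g).
Premises 1, 4 do not contribute to this derivation.
So O(g) holds, i.e. F(~g). The claim follows.

Yes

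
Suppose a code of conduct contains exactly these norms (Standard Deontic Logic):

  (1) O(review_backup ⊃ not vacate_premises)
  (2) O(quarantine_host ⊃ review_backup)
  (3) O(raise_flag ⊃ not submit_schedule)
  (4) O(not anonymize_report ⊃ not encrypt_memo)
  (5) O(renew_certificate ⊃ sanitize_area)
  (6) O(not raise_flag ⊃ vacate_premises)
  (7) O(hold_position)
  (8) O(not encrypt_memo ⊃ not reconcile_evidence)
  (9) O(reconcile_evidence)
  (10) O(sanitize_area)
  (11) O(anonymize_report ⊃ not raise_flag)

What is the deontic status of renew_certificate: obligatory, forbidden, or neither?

Neither

Premise 5 is O(renew_certificate ⊃ sanitize_area); even if O(sanitize_area) held, inferring O(renew_certificate) would be affirming the consequent — invalid.
No premise or chain of K-axiom applications forces O(renew_certificate), and none forces O(not renew_certificate). So renew_certificate is neither obligatory nor forbidden under these norms.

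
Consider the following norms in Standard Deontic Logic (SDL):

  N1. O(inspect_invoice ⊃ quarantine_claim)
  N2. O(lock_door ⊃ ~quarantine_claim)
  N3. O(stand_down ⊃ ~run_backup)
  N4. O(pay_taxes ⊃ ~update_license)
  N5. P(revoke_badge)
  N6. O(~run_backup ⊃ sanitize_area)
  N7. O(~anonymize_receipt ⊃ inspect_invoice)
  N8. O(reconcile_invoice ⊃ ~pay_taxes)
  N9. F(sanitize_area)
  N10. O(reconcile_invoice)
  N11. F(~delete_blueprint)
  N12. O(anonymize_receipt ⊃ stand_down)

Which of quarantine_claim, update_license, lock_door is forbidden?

lock_door

Premise 9 is F(sanitize_area), i.e. O(~sanitize_area).
Premise 6, O(~run_backup ⊃ sanitize_area), contraposes to O(~sanitize_area ⊃ run_backup); with O(~sanitize_area) we get O(run_backup).
Premise 3, O(stand_down ⊃ ~run_backup), contraposes to O(run_backup ⊃ ~stand_down); with O(run_backup) we get O(~stand_down).
Premise 12, O(anonymize_receipt ⊃ stand_down), contraposes to O(~stand_down ⊃ ~anonymize_receipt); with O(~stand_down) we get O(~anonymize_receipt).
With premise 7, O(~anonymize_receipt ⊃ inspect_invoice), the K-axiom yields O(inspect_invoice).
From O(inspect_invoice) and premise 1, O(inspect_invoice ⊃ quarantine_claim), we obtain O(quarantine_claim).
Premise 2 is O(lock_door ⊃ ~quarantine_claim); contrapositively O(quarantine_claim ⊃ ~lock_door). Since O(quarantine_claim) holds, K gives O(~lock_door).
So O(~lock_door) holds, i.e. lock_door is forbidden. None of the other listed options is forbidden under the premises.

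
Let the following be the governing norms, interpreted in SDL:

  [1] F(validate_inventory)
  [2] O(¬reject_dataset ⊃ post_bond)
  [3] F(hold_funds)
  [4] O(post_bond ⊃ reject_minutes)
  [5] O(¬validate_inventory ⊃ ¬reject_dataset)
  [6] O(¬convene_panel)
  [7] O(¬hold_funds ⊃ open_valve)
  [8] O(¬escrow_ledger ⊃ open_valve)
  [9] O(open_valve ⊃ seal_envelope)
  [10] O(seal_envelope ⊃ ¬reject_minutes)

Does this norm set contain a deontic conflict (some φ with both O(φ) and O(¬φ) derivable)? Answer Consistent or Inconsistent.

F(hold_funds) at premise 3 means O(¬hold_funds).
From O(¬hold_funds) and premise 7, O(¬hold_funds ⊃ open_valve), we obtain O(open_valve).
With premise 9, O(open_valve ⊃ seal_envelope), the K-axiom yields O(seal_envelope).
With premise 10, O(seal_envelope ⊃ ¬reject_minutes), the K-axiom yields O(¬reject_minutes).
Premise 4, O(post_bond ⊃ reject_minutes), contraposes to O(¬reject_minutes ⊃ ¬post_bond); with O(¬reject_minutes) we get O(¬post_bond).
Premise 2, O(¬reject_dataset ⊃ post_bond), contraposes to O(¬post_bond ⊃ reject_dataset); with O(¬post_bond) we get O(reject_dataset).
Premise 5, O(¬validate_inventory ⊃ ¬reject_dataset), contraposes to O(reject_dataset ⊃ validate_inventory); with O(reject_dataset) we get O(validate_inventory).
However, F(validate_inventory) at premise 1 amounts to O(¬validate_inventory).
We now have both O(validate_inventory) and O(¬validate_inventory) — validate_inventory is simultaneously obligatory and forbidden, violating the D-axiom.

Inconsistent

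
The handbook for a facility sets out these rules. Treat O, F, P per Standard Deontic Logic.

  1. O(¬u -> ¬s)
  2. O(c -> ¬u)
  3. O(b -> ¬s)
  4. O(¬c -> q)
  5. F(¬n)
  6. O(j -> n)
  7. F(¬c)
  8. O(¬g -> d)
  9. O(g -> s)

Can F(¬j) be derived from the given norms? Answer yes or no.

Premise 6 is O(j -> n); even if O(n) held, inferring O(j) would be affirming the consequent — invalid.
No other premise forces O(j). An ideal world satisfying every premise can still have ¬j true, so F(¬j) is not derivable.

No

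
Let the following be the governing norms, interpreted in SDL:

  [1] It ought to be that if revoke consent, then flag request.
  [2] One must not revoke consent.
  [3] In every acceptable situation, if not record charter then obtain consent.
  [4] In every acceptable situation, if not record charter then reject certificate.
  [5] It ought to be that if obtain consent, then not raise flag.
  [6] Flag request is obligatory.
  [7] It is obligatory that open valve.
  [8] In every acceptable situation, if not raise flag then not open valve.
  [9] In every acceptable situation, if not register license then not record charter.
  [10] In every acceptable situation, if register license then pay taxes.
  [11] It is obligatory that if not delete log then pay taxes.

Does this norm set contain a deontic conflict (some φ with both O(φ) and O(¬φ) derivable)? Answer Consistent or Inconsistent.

Premise 1 is O(revoke_consent → flag_request); even if O(flag_request) held, inferring O(revoke_consent) would be affirming the consequent — invalid.
So O(revoke_consent) is not derivable, and the apparent clash with O(¬revoke_consent) does not arise.
A world satisfying every obligation exists (e.g. delete_log=false, flag_request=true, obtain_consent=false, open_valve=true, pay_taxes=true, raise_flag=true, record_charter=true, register_license=true, reject_certificate=false, revoke_consent=false); no atom is both obligatory and forbidden, so the set is consistent.

Consistent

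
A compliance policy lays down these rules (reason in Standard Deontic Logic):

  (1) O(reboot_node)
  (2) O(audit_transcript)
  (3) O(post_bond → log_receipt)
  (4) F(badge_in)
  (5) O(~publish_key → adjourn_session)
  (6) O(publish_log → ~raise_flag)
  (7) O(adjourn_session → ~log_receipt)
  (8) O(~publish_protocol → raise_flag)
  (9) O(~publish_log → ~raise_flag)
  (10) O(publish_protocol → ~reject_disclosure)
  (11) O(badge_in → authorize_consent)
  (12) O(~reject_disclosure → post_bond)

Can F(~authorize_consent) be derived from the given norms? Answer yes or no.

No

Premise 11 is O(badge_in → authorize_consent), but O(badge_in) is not derivable from the premises, so it does not yield O(authorize_consent).
No other premise forces O(authorize_consent). An ideal world satisfying every premise can still have ~authorize_consent true, so F(~authorize_consent) is not derivable.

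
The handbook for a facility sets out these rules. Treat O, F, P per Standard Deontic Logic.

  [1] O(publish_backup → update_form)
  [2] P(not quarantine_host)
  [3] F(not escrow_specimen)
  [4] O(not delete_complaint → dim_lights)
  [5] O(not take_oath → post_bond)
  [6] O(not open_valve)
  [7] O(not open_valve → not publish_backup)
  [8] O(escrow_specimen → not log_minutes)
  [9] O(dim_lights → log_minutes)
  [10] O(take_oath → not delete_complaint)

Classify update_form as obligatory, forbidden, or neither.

Premise 1 is O(publish_backup → update_form), but O(publish_backup) is not derivable from the premises, so it does not yield O(update_form).
No premise or chain of K-axiom applications forces O(update_form), and none forces O(not update_form). So update_form is neither obligatory nor forbidden under these norms.

Neither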